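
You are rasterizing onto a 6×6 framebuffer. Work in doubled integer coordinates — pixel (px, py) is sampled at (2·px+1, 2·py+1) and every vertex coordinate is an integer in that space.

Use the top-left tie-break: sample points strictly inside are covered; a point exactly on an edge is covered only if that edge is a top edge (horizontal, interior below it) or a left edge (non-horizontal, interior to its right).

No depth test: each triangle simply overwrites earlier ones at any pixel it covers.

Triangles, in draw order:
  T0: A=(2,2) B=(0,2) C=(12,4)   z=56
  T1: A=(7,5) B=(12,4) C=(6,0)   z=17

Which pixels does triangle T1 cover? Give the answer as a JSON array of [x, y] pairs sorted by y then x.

T0:
  2·area = 4  (B↔C swapped to make it positive)
  edge (2, 2)→(12, 4): d=(10,2) right/bottom  bias=-1
  edge (12, 4)→(0, 2): d=(-12,-2) top-left  bias=+0
  edge (0, 2)→(2, 2): d=(2,0) top-left  bias=+0
    (3,1)@(7, 3): e=[0,2,2] → .  [on edge]
  covered (0 px):
    . . . . . .
    . . . . . .
    . . . . . .
    . . . . . .
    . . . . . .
    . . . . . .
T1:
  2·area = 26  (B↔C swapped to make it positive)
  edge (7, 5)→(6, 0): d=(-1,-5) top-left  bias=+0
  edge (6, 0)→(12, 4): d=(6,4) right/bottom  bias=-1
  edge (12, 4)→(7, 5): d=(-5,1) right/bottom  bias=-1
    (3,0)@(7, 1): e=[4,2,20] → X
    (4,0)@(9, 1): e=[14,-6,18] → .
    (3,1)@(7, 3): e=[2,14,10] → X
    (4,1)@(9, 3): e=[12,6,8] → X
    (5,1)@(11, 3): e=[22,-2,6] → .
    (3,2)@(7, 5): e=[0,26,0] → .  [on edge]
    (4,2)@(9, 5): e=[10,18,-2] → .
  covered (3 px):
    . . . X . .
    . . . X X .
    . . . . . .
    . . . . . .
    . . . . . .
    . . . . . .

Result: [[3,0],[3,1],[4,1]]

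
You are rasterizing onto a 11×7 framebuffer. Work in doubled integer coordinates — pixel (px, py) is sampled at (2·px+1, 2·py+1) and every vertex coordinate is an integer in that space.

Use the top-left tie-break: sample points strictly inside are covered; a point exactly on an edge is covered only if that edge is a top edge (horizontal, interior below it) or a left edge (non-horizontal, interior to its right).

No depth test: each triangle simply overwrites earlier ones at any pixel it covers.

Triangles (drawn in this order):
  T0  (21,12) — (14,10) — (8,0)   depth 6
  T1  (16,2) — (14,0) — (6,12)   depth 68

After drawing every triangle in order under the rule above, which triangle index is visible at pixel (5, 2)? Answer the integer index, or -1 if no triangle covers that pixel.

T0:
  2·area = 58
  edge (21, 12)→(14, 10): d=(-7,-2) top-left  bias=+0
  edge (14, 10)→(8, 0): d=(-6,-10) top-left  bias=+0
  edge (8, 0)→(21, 12): d=(13,12) right/bottom  bias=-1
    (4,0)@(9, 1): e=[53,4,1] → X
    (5,0)@(11, 1): e=[57,24,-23] → .
    (4,1)@(9, 3): e=[39,-8,27] → .
    (5,1)@(11, 3): e=[43,12,3] → X
    (6,1)@(13, 3): e=[47,32,-21] → .
    (5,2)@(11, 5): e=[29,0,29] → X  [on edge]
    (6,2)@(13, 5): e=[33,20,5] → X
    (7,2)@(15, 5): e=[37,40,-19] → .
    (5,3)@(11, 7): e=[15,-12,55] → .
    (6,3)@(13, 7): e=[19,8,31] → X
    (7,3)@(15, 7): e=[23,28,7] → X
    (8,3)@(17, 7): e=[27,48,-17] → .
  covered (9 px):
    . . . . X . . . . . .
    . . . . . X . . . . .
    . . . . . X X . . . .
    . . . . . . X X . . .
    . . . . . . . X X . .
    . . . . . . . . . X .
    . . . . . . . . . . .
T1:
  2·area = 40  (B↔C swapped to make it positive)
  edge (16, 2)→(6, 12): d=(-10,10) right/bottom  bias=-1
  edge (6, 12)→(14, 0): d=(8,-12) top-left  bias=+0
  edge (14, 0)→(16, 2): d=(2,2) right/bottom  bias=-1
    (7,0)@(15, 1): e=[20,20,0] → .  [on edge]
    (8,0)@(17, 1): e=[0,44,-4] → .  [on edge]
    (6,1)@(13, 3): e=[20,12,8] → X
    (7,1)@(15, 3): e=[0,36,4] → .  [on edge]
    (8,1)@(17, 3): e=[-20,60,0] → .  [on edge]
    (5,2)@(11, 5): e=[20,4,16] → X
    (6,2)@(13, 5): e=[0,28,12] → .  [on edge]
    (9,2)@(19, 5): e=[-60,100,0] → .  [on edge]
    (5,3)@(11, 7): e=[0,20,20] → .  [on edge]
    (10,3)@(21, 7): e=[-100,140,0] → .  [on edge]
    (4,4)@(9, 9): e=[0,12,28] → .  [on edge]
    (3,5)@(7, 11): e=[0,4,36] → .  [on edge]
    (2,6)@(5, 13): e=[0,-4,44] → .  [on edge]
  covered (2 px):
    . . . . . . . . . . .
    . . . . . . X . . . .
    . . . . . X . . . . .
    . . . . . . . . . . .
    . . . . . . . . . . .
    . . . . . . . . . . .
    . . . . . . . . . . .

Z-buffer (winner per pixel, '.' = empty):
  . . . . 0 . . . . . .
  . . . . . 0 1 . . . .
  . . . . . 1 0 . . . .
  . . . . . . 0 0 . . .
  . . . . . . . 0 0 . .
  . . . . . . . . . 0 .
  . . . . . . . . . . .

Answer: 1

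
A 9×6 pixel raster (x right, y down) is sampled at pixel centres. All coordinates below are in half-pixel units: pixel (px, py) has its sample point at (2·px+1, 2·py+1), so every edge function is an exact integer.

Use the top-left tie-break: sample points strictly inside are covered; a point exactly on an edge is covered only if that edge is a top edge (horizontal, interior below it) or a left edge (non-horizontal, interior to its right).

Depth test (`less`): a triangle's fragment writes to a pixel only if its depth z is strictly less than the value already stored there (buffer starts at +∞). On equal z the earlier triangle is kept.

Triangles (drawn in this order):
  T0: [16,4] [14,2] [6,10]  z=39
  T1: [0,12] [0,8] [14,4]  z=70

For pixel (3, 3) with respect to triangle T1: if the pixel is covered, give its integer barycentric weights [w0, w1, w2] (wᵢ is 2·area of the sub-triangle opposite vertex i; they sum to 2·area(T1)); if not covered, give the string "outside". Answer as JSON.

T0:
  2·area = 32  (B↔C swapped to make it positive)
  edge (16, 4)→(6, 10): d=(-10,6) right/bottom  bias=-1
  edge (6, 10)→(14, 2): d=(8,-8) top-left  bias=+0
  edge (14, 2)→(16, 4): d=(2,2) right/bottom  bias=-1
    (6,0)@(13, 1): e=[48,-16,0] → ·  [on edge]
    (7,0)@(15, 1): e=[36,0,-4] → ·  [on edge]
    (6,1)@(13, 3): e=[28,0,4] → █  [on edge]
    (7,1)@(15, 3): e=[16,16,0] → ·  [on edge]
    (5,2)@(11, 5): e=[20,0,12] → █  [on edge]
    (7,2)@(15, 5): e=[-4,32,4] → ·
    (8,2)@(17, 5): e=[-16,48,0] → ·  [on edge]
    (4,3)@(9, 7): e=[12,0,20] → █  [on edge]
    (5,3)@(11, 7): e=[0,16,16] → ·  [on edge]
    (6,3)@(13, 7): e=[-12,32,12] → ·
    (3,4)@(7, 9): e=[4,0,28] → █  [on edge]
    (4,4)@(9, 9): e=[-8,16,24] → ·
    (2,5)@(5, 11): e=[-4,0,36] → ·  [on edge]
  covered (5 px):
    · · · · · · · · ·
    · · · · · · █ · ·
    · · · · · █ █ · ·
    · · · · █ · · · ·
    · · · █ · · · · ·
    · · · · · · · · ·
T1:
  2·area = 56
  edge (0, 12)→(0, 8): d=(0,-4) top-left  bias=+0
  edge (0, 8)→(14, 4): d=(14,-4) top-left  bias=+0
  edge (14, 4)→(0, 12): d=(-14,8) right/bottom  bias=-1
    (5,2)@(11, 5): e=[44,2,10] → █
    (6,2)@(13, 5): e=[52,10,-6] → ·
    (2,3)@(5, 7): e=[20,6,30] → █
    (3,3)@(7, 7): e=[28,14,14] → █
    (4,3)@(9, 7): e=[36,22,-2] → ·
    (5,3)@(11, 7): e=[44,30,-18] → ·
    (0,4)@(1, 9): e=[4,18,34] → █
    (1,4)@(3, 9): e=[12,26,18] → █
    (3,4)@(7, 9): e=[28,42,-14] → ·
    (0,5)@(1, 11): e=[4,46,6] → █
    (1,5)@(3, 11): e=[12,54,-10] → ·
    (2,5)@(5, 11): e=[20,62,-26] → ·
  covered (7 px):
    · · · · · · · · ·
    · · · · · · · · ·
    · · · · · █ · · ·
    · · █ █ · · · · ·
    █ █ █ · · · · · ·
    █ · · · · · · · ·

Result: [14,14,28]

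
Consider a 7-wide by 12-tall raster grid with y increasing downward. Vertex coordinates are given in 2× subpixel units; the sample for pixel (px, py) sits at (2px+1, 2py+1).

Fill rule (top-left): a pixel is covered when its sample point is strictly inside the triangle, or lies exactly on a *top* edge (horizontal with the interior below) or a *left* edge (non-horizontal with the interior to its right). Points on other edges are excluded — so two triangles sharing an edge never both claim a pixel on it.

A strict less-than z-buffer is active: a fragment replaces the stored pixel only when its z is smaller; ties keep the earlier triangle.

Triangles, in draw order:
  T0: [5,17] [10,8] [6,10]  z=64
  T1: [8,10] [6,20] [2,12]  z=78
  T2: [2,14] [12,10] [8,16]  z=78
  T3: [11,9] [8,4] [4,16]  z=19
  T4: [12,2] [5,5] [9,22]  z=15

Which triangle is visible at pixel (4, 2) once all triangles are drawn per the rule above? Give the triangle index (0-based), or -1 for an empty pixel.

T0:
  2·area = 26  (B↔C swapped to make it positive)
  edge (5, 17)→(6, 10): d=(1,-7) top-left  bias=+0
  edge (6, 10)→(10, 8): d=(4,-2) top-left  bias=+0
  edge (10, 8)→(5, 17): d=(-5,9) right/bottom  bias=-1
    (3,1)@(7, 3): e=[0,-26,52] → .  [on edge]
    (4,4)@(9, 9): e=[20,2,4] → X
    (5,4)@(11, 9): e=[34,6,-14] → .
    (3,5)@(7, 11): e=[8,6,12] → X
    (4,5)@(9, 11): e=[22,10,-6] → .
    (3,6)@(7, 13): e=[10,14,2] → X
    (4,6)@(9, 13): e=[24,18,-16] → .
    (3,7)@(7, 15): e=[12,22,-8] → .
    (2,8)@(5, 17): e=[0,26,0] → .  [on edge]
  covered (3 px):
    . . . . . . .
    . . . . . . .
    . . . . . . .
    . . . . . . .
    . . . . X . .
    . . . X . . .
    . . . X . . .
    . . . . . . .
    . . . . . . .
    . . . . . . .
    . . . . . . .
    . . . . . . .
T1:
  2·area = 56
  edge (8, 10)→(6, 20): d=(-2,10) right/bottom  bias=-1
  edge (6, 20)→(2, 12): d=(-4,-8) top-left  bias=+0
  edge (2, 12)→(8, 10): d=(6,-2) top-left  bias=+0
    (4,2)@(9, 5): e=[0,84,-28] → .  [on edge]
    (5,4)@(11, 9): e=[-28,84,0] → .  [on edge]
    (2,5)@(5, 11): e=[28,28,0] → X  [on edge]
    (3,5)@(7, 11): e=[8,44,4] → X
    (4,5)@(9, 11): e=[-12,60,8] → .
    (1,6)@(3, 13): e=[44,4,8] → X
    (4,6)@(9, 13): e=[-16,52,20] → .
    (1,7)@(3, 15): e=[40,-4,20] → .
    (2,7)@(5, 15): e=[20,12,24] → X
    (3,7)@(7, 15): e=[0,28,28] → .  [on edge]
    (2,8)@(5, 17): e=[16,4,36] → X
    (3,8)@(7, 17): e=[-4,20,40] → .
  covered (7 px):
    . . . . . . .
    . . . . . . .
    . . . . . . .
    . . . . . . .
    . . . . . . .
    . . X X . . .
    . X X X . . .
    . . X . . . .
    . . X . . . .
    . . . . . . .
    . . . . . . .
    . . . . . . .
T2:
  2·area = 44
  edge (2, 14)→(12, 10): d=(10,-4) top-left  bias=+0
  edge (12, 10)→(8, 16): d=(-4,6) right/bottom  bias=-1
  edge (8, 16)→(2, 14): d=(-6,-2) top-left  bias=+0
    (5,5)@(11, 11): e=[6,2,36] → X
    (6,5)@(13, 11): e=[14,-10,40] → .
    (2,6)@(5, 13): e=[2,30,12] → X
    (3,6)@(7, 13): e=[10,18,16] → X
    (4,6)@(9, 13): e=[18,6,20] → X
    (5,6)@(11, 13): e=[26,-6,24] → .
    (2,7)@(5, 15): e=[22,22,0] → X  [on edge]
    (4,7)@(9, 15): e=[38,-2,8] → .
    (2,8)@(5, 17): e=[42,14,-12] → .
    (3,8)@(7, 17): e=[50,2,-8] → .
    (5,8)@(11, 17): e=[66,-22,0] → .  [on edge]
  covered (6 px):
    . . . . . . .
    . . . . . . .
    . . . . . . .
    . . . . . . .
    . . . . . . .
    . . . . . X .
    . . X X X . .
    . . X X . . .
    . . . . . . .
    . . . . . . .
    . . . . . . .
    . . . . . . .
T3:
  2·area = 56  (B↔C swapped to make it positive)
  edge (11, 9)→(4, 16): d=(-7,7) right/bottom  bias=-1
  edge (4, 16)→(8, 4): d=(4,-12) top-left  bias=+0
  edge (8, 4)→(11, 9): d=(3,5) right/bottom  bias=-1
    (4,0)@(9, 1): e=[70,0,-14] → .  [on edge]
    (3,3)@(7, 7): e=[42,0,14] → X  [on edge]
    (4,3)@(9, 7): e=[28,24,4] → X
    (5,3)@(11, 7): e=[14,48,-6] → .
    (6,3)@(13, 7): e=[0,72,-16] → .  [on edge]
    (3,4)@(7, 9): e=[28,8,20] → X
    (5,4)@(11, 9): e=[0,56,0] → .  [on edge]
    (3,5)@(7, 11): e=[14,16,26] → X
    (4,5)@(9, 11): e=[0,40,16] → .  [on edge]
    (2,6)@(5, 13): e=[14,0,42] → X  [on edge]
    (3,6)@(7, 13): e=[0,24,32] → .  [on edge]
    (2,7)@(5, 15): e=[0,8,48] → .  [on edge]
    (1,8)@(3, 17): e=[0,-8,64] → .  [on edge]
    (0,9)@(1, 19): e=[0,-24,80] → .  [on edge]
    (1,9)@(3, 19): e=[-14,0,70] → .  [on edge]
  covered (6 px):
    . . . . . . .
    . . . . . . .
    . . . . . . .
    . . . X X . .
    . . . X X . .
    . . . X . . .
    . . X . . . .
    . . . . . . .
    . . . . . . .
    . . . . . . .
    . . . . . . .
    . . . . . . .
T4:
  2·area = 131  (B↔C swapped to make it positive)
  edge (12, 2)→(9, 22): d=(-3,20) right/bottom  bias=-1
  edge (9, 22)→(5, 5): d=(-4,-17) top-left  bias=+0
  edge (5, 5)→(12, 2): d=(7,-3) top-left  bias=+0
    (5,1)@(11, 3): e=[17,110,4] → X
    (6,1)@(13, 3): e=[-23,144,10] → .
    (2,2)@(5, 5): e=[131,0,0] → X  [on edge]
    (3,2)@(7, 5): e=[91,34,6] → X
    (4,2)@(9, 5): e=[51,68,12] → X
    (6,2)@(13, 5): e=[-29,136,24] → .
    (2,3)@(5, 7): e=[125,-8,14] → .
    (3,3)@(7, 7): e=[85,26,20] → X
    (6,3)@(13, 7): e=[-35,128,38] → .
    (3,4)@(7, 9): e=[79,18,34] → X
    (5,4)@(11, 9): e=[-1,86,46] → .
    (3,5)@(7, 11): e=[73,10,48] → X
  covered (18 px):
    . . . . . . .
    . . . . . X .
    . . X X X X .
    . . . X X X .
    . . . X X . .
    . . . X X . .
    . . . X X . .
    . . . . X . .
    . . . . X . .
    . . . . X . .
    . . . . X . .
    . . . . . . .

Z-buffer (winner per pixel, '.' = empty):
  . . . . . . .
  . . . . . 4 .
  . . 4 4 4 4 .
  . . . 4 4 4 .
  . . . 4 4 . .
  . . 1 4 4 2 .
  . 1 3 4 4 . .
  . . 1 2 4 . .
  . . 1 . 4 . .
  . . . . 4 . .
  . . . . 4 . .
  . . . . . . .

Final: 4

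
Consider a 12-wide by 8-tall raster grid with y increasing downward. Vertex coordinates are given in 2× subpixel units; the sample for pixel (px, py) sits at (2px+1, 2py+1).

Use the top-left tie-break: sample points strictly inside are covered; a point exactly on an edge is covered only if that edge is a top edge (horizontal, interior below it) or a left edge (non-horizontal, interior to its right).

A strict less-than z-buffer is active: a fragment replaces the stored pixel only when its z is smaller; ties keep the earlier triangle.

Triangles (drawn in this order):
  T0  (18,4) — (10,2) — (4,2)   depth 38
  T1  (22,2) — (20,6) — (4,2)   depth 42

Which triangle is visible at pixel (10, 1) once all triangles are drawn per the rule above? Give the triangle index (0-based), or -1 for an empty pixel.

T0:
  2·area = 12  (B↔C swapped to make it positive)
  edge (18, 4)→(4, 2): d=(-14,-2) top-left  bias=+0
  edge (4, 2)→(10, 2): d=(6,0) top-left  bias=+0
  edge (10, 2)→(18, 4): d=(8,2) right/bottom  bias=-1
    (5,1)@(11, 3): e=[0,6,6] → X  [on edge]
    (6,1)@(13, 3): e=[4,6,2] → X
    (7,1)@(15, 3): e=[8,6,-2] → .
    (5,2)@(11, 5): e=[-28,18,22] → .
    (6,2)@(13, 5): e=[-24,18,18] → .
  covered (2 px):
    . . . . . . . . . . . .
    . . . . . X X . . . . .
    . . . . . . . . . . . .
    . . . . . . . . . . . .
    . . . . . . . . . . . .
    . . . . . . . . . . . .
    . . . . . . . . . . . .
    . . . . . . . . . . . .
T1:
  2·area = 72
  edge (22, 2)→(20, 6): d=(-2,4) right/bottom  bias=-1
  edge (20, 6)→(4, 2): d=(-16,-4) top-left  bias=+0
  edge (4, 2)→(22, 2): d=(18,0) top-left  bias=+0
    (4,1)@(9, 3): e=[50,4,18] → X
    (5,1)@(11, 3): e=[42,12,18] → X
    (6,1)@(13, 3): e=[34,20,18] → X
    (7,1)@(15, 3): e=[26,28,18] → X
    (8,1)@(17, 3): e=[18,36,18] → X
    (9,1)@(19, 3): e=[10,44,18] → X
    (10,1)@(21, 3): e=[2,52,18] → X
    (11,1)@(23, 3): e=[-6,60,18] → .
    (4,2)@(9, 5): e=[46,-28,54] → .
    (5,2)@(11, 5): e=[38,-20,54] → .
    (6,2)@(13, 5): e=[30,-12,54] → .
    (7,2)@(15, 5): e=[22,-4,54] → .
  covered (9 px):
    . . . . . . . . . . . .
    . . . . X X X X X X X .
    . . . . . . . . X X . .
    . . . . . . . . . . . .
    . . . . . . . . . . . .
    . . . . . . . . . . . .
    . . . . . . . . . . . .
    . . . . . . . . . . . .

Z-buffer (winner per pixel, '.' = empty):
  . . . . . . . . . . . .
  . . . . 1 0 0 1 1 1 1 .
  . . . . . . . . 1 1 . .
  . . . . . . . . . . . .
  . . . . . . . . . . . .
  . . . . . . . . . . . .
  . . . . . . . . . . . .
  . . . . . . . . . . . .

Answer: 1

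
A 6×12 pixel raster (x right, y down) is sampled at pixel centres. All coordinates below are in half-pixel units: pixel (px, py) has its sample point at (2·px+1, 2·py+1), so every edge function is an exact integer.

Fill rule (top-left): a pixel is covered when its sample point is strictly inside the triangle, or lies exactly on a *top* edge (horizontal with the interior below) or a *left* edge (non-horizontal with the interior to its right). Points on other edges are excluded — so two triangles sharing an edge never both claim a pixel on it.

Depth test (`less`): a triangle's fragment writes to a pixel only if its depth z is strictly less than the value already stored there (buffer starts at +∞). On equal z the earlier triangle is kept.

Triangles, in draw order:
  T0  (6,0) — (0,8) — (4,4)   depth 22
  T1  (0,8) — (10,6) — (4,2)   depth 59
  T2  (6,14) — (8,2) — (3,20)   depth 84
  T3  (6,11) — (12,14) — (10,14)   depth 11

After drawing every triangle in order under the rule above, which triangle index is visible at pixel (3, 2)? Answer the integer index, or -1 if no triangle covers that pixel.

T0:
  2·area = 8  (B↔C swapped to make it positive)
  edge (6, 0)→(4, 4): d=(-2,4) right/bottom  bias=-1
  edge (4, 4)→(0, 8): d=(-4,4) right/bottom  bias=-1
  edge (0, 8)→(6, 0): d=(6,-8) top-left  bias=+0
    (3,0)@(7, 1): e=[-6,0,14] → ·  [on edge]
    (2,1)@(5, 3): e=[-2,0,10] → ·  [on edge]
    (1,2)@(3, 5): e=[2,0,6] → ·  [on edge]
    (0,3)@(1, 7): e=[6,0,2] → ·  [on edge]
  covered (0 px):
    · · · · · ·
    · · · · · ·
    · · · · · ·
    · · · · · ·
    · · · · · ·
    · · · · · ·
    · · · · · ·
    · · · · · ·
    · · · · · ·
    · · · · · ·
    · · · · · ·
    · · · · · ·
T1:
  2·area = 52  (B↔C swapped to make it positive)
  edge (0, 8)→(4, 2): d=(4,-6) top-left  bias=+0
  edge (4, 2)→(10, 6): d=(6,4) right/bottom  bias=-1
  edge (10, 6)→(0, 8): d=(-10,2) right/bottom  bias=-1
    (2,1)@(5, 3): e=[10,2,40] → █
    (3,1)@(7, 3): e=[22,-6,36] → ·
    (1,2)@(3, 5): e=[6,22,24] → █
    (3,2)@(7, 5): e=[30,6,16] → █
    (4,2)@(9, 5): e=[42,-2,12] → ·
    (0,3)@(1, 7): e=[2,42,8] → █
    (2,3)@(5, 7): e=[26,26,0] → ·  [on edge]
    (3,3)@(7, 7): e=[38,18,-4] → ·
    (0,4)@(1, 9): e=[10,54,-12] → ·
    (1,4)@(3, 9): e=[22,46,-16] → ·
  covered (6 px):
    · · · · · ·
    · · █ · · ·
    · █ █ █ · ·
    █ █ · · · ·
    · · · · · ·
    · · · · · ·
    · · · · · ·
    · · · · · ·
    · · · · · ·
    · · · · · ·
    · · · · · ·
    · · · · · ·
T2:
  2·area = 24  (B↔C swapped to make it positive)
  edge (6, 14)→(3, 20): d=(-3,6) right/bottom  bias=-1
  edge (3, 20)→(8, 2): d=(5,-18) top-left  bias=+0
  edge (8, 2)→(6, 14): d=(-2,12) right/bottom  bias=-1
    (3,3)@(7, 7): e=[15,7,2] → █
    (4,3)@(9, 7): e=[3,43,-22] → ·
    (3,4)@(7, 9): e=[9,17,-2] → ·
    (2,6)@(5, 13): e=[9,1,14] → █
    (3,6)@(7, 13): e=[-3,37,-10] → ·
    (2,7)@(5, 15): e=[3,11,10] → █
    (3,7)@(7, 15): e=[-9,47,-14] → ·
    (2,8)@(5, 17): e=[-3,21,6] → ·
  covered (3 px):
    · · · · · ·
    · · · · · ·
    · · · · · ·
    · · · █ · ·
    · · · · · ·
    · · · · · ·
    · · █ · · ·
    · · █ · · ·
    · · · · · ·
    · · · · · ·
    · · · · · ·
    · · · · · ·
T3:
  2·area = 6
  edge (6, 11)→(12, 14): d=(6,3) right/bottom  bias=-1
  edge (12, 14)→(10, 14): d=(-2,0) right/bottom  bias=-1
  edge (10, 14)→(6, 11): d=(-4,-3) top-left  bias=+0
    (4,6)@(9, 13): e=[3,2,1] → █
    (5,6)@(11, 13): e=[-3,2,7] → ·
    (4,7)@(9, 15): e=[15,-2,-7] → ·
  covered (1 px):
    · · · · · ·
    · · · · · ·
    · · · · · ·
    · · · · · ·
    · · · · · ·
    · · · · · ·
    · · · · █ ·
    · · · · · ·
    · · · · · ·
    · · · · · ·
    · · · · · ·
    · · · · · ·

Z-buffer (winner per pixel, '.' = empty):
  . . . . . .
  . . 1 . . .
  . 1 1 1 . .
  1 1 . 2 . .
  . . . . . .
  . . . . . .
  . . 2 . 3 .
  . . 2 . . .
  . . . . . .
  . . . . . .
  . . . . . .
  . . . . . .

Result: 1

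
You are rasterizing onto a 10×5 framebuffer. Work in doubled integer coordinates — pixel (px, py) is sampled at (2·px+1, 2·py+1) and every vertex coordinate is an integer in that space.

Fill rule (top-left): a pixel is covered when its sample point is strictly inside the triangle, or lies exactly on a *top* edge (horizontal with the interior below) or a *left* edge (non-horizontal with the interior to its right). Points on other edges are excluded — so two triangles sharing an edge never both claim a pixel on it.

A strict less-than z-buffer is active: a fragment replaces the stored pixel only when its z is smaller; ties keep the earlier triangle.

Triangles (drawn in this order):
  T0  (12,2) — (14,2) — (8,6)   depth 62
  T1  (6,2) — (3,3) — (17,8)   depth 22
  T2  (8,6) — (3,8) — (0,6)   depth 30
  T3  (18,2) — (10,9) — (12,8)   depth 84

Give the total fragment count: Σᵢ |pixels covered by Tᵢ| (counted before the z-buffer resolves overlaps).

T0:
  2·area = 8
  edge (12, 2)→(14, 2): d=(2,0) top-left  bias=+0
  edge (14, 2)→(8, 6): d=(-6,4) right/bottom  bias=-1
  edge (8, 6)→(12, 2): d=(4,-4) top-left  bias=+0
    (6,0)@(13, 1): e=[-2,10,0] → ·  [on edge]
    (5,1)@(11, 3): e=[2,6,0] → #  [on edge]
    (6,1)@(13, 3): e=[2,-2,8] → ·
    (4,2)@(9, 5): e=[6,2,0] → #  [on edge]
    (5,2)@(11, 5): e=[6,-6,8] → ·
    (3,3)@(7, 7): e=[10,-2,0] → ·  [on edge]
    (4,3)@(9, 7): e=[10,-10,8] → ·
    (2,4)@(5, 9): e=[14,-6,0] → ·  [on edge]
  covered (2 px):
    · · · · · · · · · ·
    · · · · · # · · · ·
    · · · · # · · · · ·
    · · · · · · · · · ·
    · · · · · · · · · ·
T1:
  2·area = 29  (B↔C swapped to make it positive)
  edge (6, 2)→(17, 8): d=(11,6) right/bottom  bias=-1
  edge (17, 8)→(3, 3): d=(-14,-5) top-left  bias=+0
  edge (3, 3)→(6, 2): d=(3,-1) top-left  bias=+0
    (4,0)@(9, 1): e=[-29,58,0] → ·  [on edge]
    (1,1)@(3, 3): e=[29,0,0] → #  [on edge]
    (2,1)@(5, 3): e=[17,10,2] → #
    (3,1)@(7, 3): e=[5,20,4] → #
    (4,1)@(9, 3): e=[-7,30,6] → ·
    (1,2)@(3, 5): e=[51,-28,6] → ·
    (2,2)@(5, 5): e=[39,-18,8] → ·
    (3,2)@(7, 5): e=[27,-8,10] → ·
    (4,2)@(9, 5): e=[15,2,12] → #
    (5,2)@(11, 5): e=[3,12,14] → #
    (6,2)@(13, 5): e=[-9,22,16] → ·
    (4,3)@(9, 7): e=[37,-26,18] → ·
  covered (6 px):
    · · · · · · · · · ·
    · # # # · · · · · ·
    · · · · # # · · · ·
    · · · · · · · # · ·
    · · · · · · · · · ·
T2:
  2·area = 16
  edge (8, 6)→(3, 8): d=(-5,2) right/bottom  bias=-1
  edge (3, 8)→(0, 6): d=(-3,-2) top-left  bias=+0
  edge (0, 6)→(8, 6): d=(8,0) top-left  bias=+0
    (1,3)@(3, 7): e=[5,3,8] → #
    (2,3)@(5, 7): e=[1,7,8] → #
    (3,3)@(7, 7): e=[-3,11,8] → ·
    (1,4)@(3, 9): e=[-5,-3,24] → ·
    (2,4)@(5, 9): e=[-9,1,24] → ·
  covered (2 px):
    · · · · · · · · · ·
    · · · · · · · · · ·
    · · · · · · · · · ·
    · # # · · · · · · ·
    · · · · · · · · · ·
T3:
  2·area = 6  (B↔C swapped to make it positive)
  edge (18, 2)→(12, 8): d=(-6,6) right/bottom  bias=-1
  edge (12, 8)→(10, 9): d=(-2,1) right/bottom  bias=-1
  edge (10, 9)→(18, 2): d=(8,-7) top-left  bias=+0
    (9,0)@(19, 1): e=[0,7,-1] → ·  [on edge]
    (8,1)@(17, 3): e=[0,5,1] → ·  [on edge]
    (7,2)@(15, 5): e=[0,3,3] → ·  [on edge]
    (6,3)@(13, 7): e=[0,1,5] → ·  [on edge]
    (5,4)@(11, 9): e=[0,-1,7] → ·  [on edge]
  covered (0 px):
    · · · · · · · · · ·
    · · · · · · · · · ·
    · · · · · · · · · ·
    · · · · · · · · · ·
    · · · · · · · · · ·

Answer: 10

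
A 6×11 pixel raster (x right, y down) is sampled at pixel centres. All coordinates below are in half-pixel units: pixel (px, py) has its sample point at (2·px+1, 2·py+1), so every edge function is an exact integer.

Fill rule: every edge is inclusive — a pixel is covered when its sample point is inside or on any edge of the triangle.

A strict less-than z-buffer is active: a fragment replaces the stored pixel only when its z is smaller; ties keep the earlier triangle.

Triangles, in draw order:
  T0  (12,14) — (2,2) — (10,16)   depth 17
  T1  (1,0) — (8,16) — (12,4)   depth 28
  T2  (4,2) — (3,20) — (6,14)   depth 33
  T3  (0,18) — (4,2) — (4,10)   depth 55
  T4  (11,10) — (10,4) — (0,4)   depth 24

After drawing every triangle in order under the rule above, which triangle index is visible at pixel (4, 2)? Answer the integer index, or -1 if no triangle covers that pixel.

T0:
  2·area = 44  (B↔C swapped to make it positive)
  edge (12, 14)→(10, 16): d=(-2,2) inclusive
  edge (10, 16)→(2, 2): d=(-8,-14) inclusive
  edge (2, 2)→(12, 14): d=(10,12) inclusive
    (2,3)@(5, 7): e=[28,2,14] → █
    (3,3)@(7, 7): e=[24,30,-10] → ·
    (2,4)@(5, 9): e=[24,-14,34] → ·
    (3,4)@(7, 9): e=[20,14,10] → █
    (4,4)@(9, 9): e=[16,42,-14] → ·
    (3,5)@(7, 11): e=[16,-2,30] → ·
    (4,5)@(9, 11): e=[12,26,6] → █
    (5,5)@(11, 11): e=[8,54,-18] → ·
    (4,6)@(9, 13): e=[8,10,26] → █
    (5,6)@(11, 13): e=[4,38,2] → █
    (4,7)@(9, 15): e=[4,-6,46] → ·
    (5,7)@(11, 15): e=[0,22,22] → █  [on edge]
    (4,8)@(9, 17): e=[0,-22,66] → ·  [on edge]
    (3,9)@(7, 19): e=[0,-66,110] → ·  [on edge]
    (2,10)@(5, 21): e=[0,-110,154] → ·  [on edge]
  covered (6 px):
    · · · · · ·
    · · · · · ·
    · · · · · ·
    · · █ · · ·
    · · · █ · ·
    · · · · █ ·
    · · · · █ █
    · · · · · █
    · · · · · ·
    · · · · · ·
    · · · · · ·
T1:
  2·area = 148  (B↔C swapped to make it positive)
  edge (1, 0)→(12, 4): d=(11,4) inclusive
  edge (12, 4)→(8, 16): d=(-4,12) inclusive
  edge (8, 16)→(1, 0): d=(-7,-16) inclusive
    (1,0)@(3, 1): e=[3,120,25] → █
    (2,0)@(5, 1): e=[-5,96,57] → ·
    (1,1)@(3, 3): e=[25,112,11] → █
    (2,1)@(5, 3): e=[17,88,43] → █
    (3,1)@(7, 3): e=[9,64,75] → █
    (4,1)@(9, 3): e=[1,40,107] → █
    (5,1)@(11, 3): e=[-7,16,139] → ·
    (1,2)@(3, 5): e=[47,104,-3] → ·
    (2,2)@(5, 5): e=[39,80,29] → █
    (5,2)@(11, 5): e=[15,8,125] → █
    (2,3)@(5, 7): e=[61,72,15] → █
    (5,3)@(11, 7): e=[37,0,111] → █  [on edge]
    (4,6)@(9, 13): e=[111,0,37] → █  [on edge]
    (3,9)@(7, 19): e=[185,0,-37] → ·  [on edge]
  covered (20 px):
    · █ · · · ·
    · █ █ █ █ ·
    · · █ █ █ █
    · · █ █ █ █
    · · █ █ █ ·
    · · · █ █ ·
    · · · █ █ ·
    · · · · · ·
    · · · · · ·
    · · · · · ·
    · · · · · ·
T2:
  2·area = 48  (B↔C swapped to make it positive)
  edge (4, 2)→(6, 14): d=(2,12) inclusive
  edge (6, 14)→(3, 20): d=(-3,6) inclusive
  edge (3, 20)→(4, 2): d=(1,-18) inclusive
    (2,4)@(5, 9): e=[2,21,25] → █
    (3,4)@(7, 9): e=[-22,9,61] → ·
    (2,5)@(5, 11): e=[6,15,27] → █
    (3,5)@(7, 11): e=[-18,3,63] → ·
    (2,6)@(5, 13): e=[10,9,29] → █
    (3,6)@(7, 13): e=[-14,-3,65] → ·
    (2,7)@(5, 15): e=[14,3,31] → █
    (3,7)@(7, 15): e=[-10,-9,67] → ·
    (2,8)@(5, 17): e=[18,-3,33] → ·
  covered (4 px):
    · · · · · ·
    · · · · · ·
    · · · · · ·
    · · · · · ·
    · · █ · · ·
    · · █ · · ·
    · · █ · · ·
    · · █ · · ·
    · · · · · ·
    · · · · · ·
    · · · · · ·
T3:
  2·area = 32
  edge (0, 18)→(4, 2): d=(4,-16) inclusive
  edge (4, 2)→(4, 10): d=(0,8) inclusive
  edge (4, 10)→(0, 18): d=(-4,8) inclusive
    (1,3)@(3, 7): e=[4,8,20] → █
    (2,3)@(5, 7): e=[36,-8,4] → ·
    (1,4)@(3, 9): e=[12,8,12] → █
    (2,4)@(5, 9): e=[44,-8,-4] → ·
    (1,5)@(3, 11): e=[20,8,4] → █
    (2,5)@(5, 11): e=[52,-8,-12] → ·
    (1,6)@(3, 13): e=[28,8,-4] → ·
    (0,7)@(1, 15): e=[4,24,4] → █
    (1,7)@(3, 15): e=[36,8,-12] → ·
    (0,8)@(1, 17): e=[12,24,-4] → ·
  covered (4 px):
    · · · · · ·
    · · · · · ·
    · · · · · ·
    · █ · · · ·
    · █ · · · ·
    · █ · · · ·
    · · · · · ·
    █ · · · · ·
    · · · · · ·
    · · · · · ·
    · · · · · ·
T4:
  2·area = 60  (B↔C swapped to make it positive)
  edge (11, 10)→(0, 4): d=(-11,-6) inclusive
  edge (0, 4)→(10, 4): d=(10,0) inclusive
  edge (10, 4)→(11, 10): d=(1,6) inclusive
    (1,2)@(3, 5): e=[7,10,43] → █
    (2,2)@(5, 5): e=[19,10,31] → █
    (3,2)@(7, 5): e=[31,10,19] → █
    (4,2)@(9, 5): e=[43,10,7] → █
    (5,2)@(11, 5): e=[55,10,-5] → ·
    (1,3)@(3, 7): e=[-15,30,45] → ·
    (2,3)@(5, 7): e=[-3,30,33] → ·
    (3,3)@(7, 7): e=[9,30,21] → █
    (5,3)@(11, 7): e=[33,30,-3] → ·
    (3,4)@(7, 9): e=[-13,50,23] → ·
    (4,4)@(9, 9): e=[-1,50,11] → ·
  covered (6 px):
    · · · · · ·
    · · · · · ·
    · █ █ █ █ ·
    · · · █ █ ·
    · · · · · ·
    · · · · · ·
    · · · · · ·
    · · · · · ·
    · · · · · ·
    · · · · · ·
    · · · · · ·

Z-buffer (winner per pixel, '.' = empty):
  . 1 . . . .
  . 1 1 1 1 .
  . 4 4 4 4 1
  . 3 0 4 4 1
  . 3 1 0 1 .
  . 3 2 1 0 .
  . . 2 1 0 0
  3 . 2 . . 0
  . . . . . .
  . . . . . .
  . . . . . .

Answer: 4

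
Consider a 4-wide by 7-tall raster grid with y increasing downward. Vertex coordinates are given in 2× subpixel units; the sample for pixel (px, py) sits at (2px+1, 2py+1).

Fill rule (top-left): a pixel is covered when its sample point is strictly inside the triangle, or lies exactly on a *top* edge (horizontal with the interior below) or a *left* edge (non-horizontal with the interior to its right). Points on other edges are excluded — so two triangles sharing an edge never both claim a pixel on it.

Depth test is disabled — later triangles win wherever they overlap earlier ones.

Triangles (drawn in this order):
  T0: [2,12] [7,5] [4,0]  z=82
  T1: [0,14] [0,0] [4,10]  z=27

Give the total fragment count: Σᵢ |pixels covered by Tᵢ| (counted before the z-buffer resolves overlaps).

T0:
  2·area = 46  (B↔C swapped to make it positive)
  edge (2, 12)→(4, 0): d=(2,-12) top-left  bias=+0
  edge (4, 0)→(7, 5): d=(3,5) right/bottom  bias=-1
  edge (7, 5)→(2, 12): d=(-5,7) right/bottom  bias=-1
    (2,1)@(5, 3): e=[18,4,24] → #
    (3,1)@(7, 3): e=[42,-6,10] → ·
    (2,2)@(5, 5): e=[22,10,14] → #
    (3,2)@(7, 5): e=[46,0,0] → ·  [on edge]
    (1,3)@(3, 7): e=[2,26,18] → #
    (3,3)@(7, 7): e=[50,6,-10] → ·
    (1,4)@(3, 9): e=[6,32,8] → #
    (2,4)@(5, 9): e=[30,22,-6] → ·
    (1,5)@(3, 11): e=[10,38,-2] → ·
  covered (5 px):
    · · · ·
    · · # ·
    · · # ·
    · # # ·
    · # · ·
    · · · ·
    · · · ·
T1:
  2·area = 56
  edge (0, 14)→(0, 0): d=(0,-14) top-left  bias=+0
  edge (0, 0)→(4, 10): d=(4,10) right/bottom  bias=-1
  edge (4, 10)→(0, 14): d=(-4,4) right/bottom  bias=-1
    (0,1)@(1, 3): e=[14,2,40] → #
    (1,1)@(3, 3): e=[42,-18,32] → ·
    (0,2)@(1, 5): e=[14,10,32] → #
    (1,2)@(3, 5): e=[42,-10,24] → ·
    (0,3)@(1, 7): e=[14,18,24] → #
    (1,3)@(3, 7): e=[42,-2,16] → ·
    (3,3)@(7, 7): e=[98,-42,0] → ·  [on edge]
    (0,4)@(1, 9): e=[14,26,16] → #
    (1,4)@(3, 9): e=[42,6,8] → #
    (2,4)@(5, 9): e=[70,-14,0] → ·  [on edge]
    (0,5)@(1, 11): e=[14,34,8] → #
    (1,5)@(3, 11): e=[42,14,0] → ·  [on edge]
    (0,6)@(1, 13): e=[14,42,0] → ·  [on edge]
  covered (6 px):
    · · · ·
    # · · ·
    # · · ·
    # · · ·
    # # · ·
    # · · ·
    · · · ·

Final: 11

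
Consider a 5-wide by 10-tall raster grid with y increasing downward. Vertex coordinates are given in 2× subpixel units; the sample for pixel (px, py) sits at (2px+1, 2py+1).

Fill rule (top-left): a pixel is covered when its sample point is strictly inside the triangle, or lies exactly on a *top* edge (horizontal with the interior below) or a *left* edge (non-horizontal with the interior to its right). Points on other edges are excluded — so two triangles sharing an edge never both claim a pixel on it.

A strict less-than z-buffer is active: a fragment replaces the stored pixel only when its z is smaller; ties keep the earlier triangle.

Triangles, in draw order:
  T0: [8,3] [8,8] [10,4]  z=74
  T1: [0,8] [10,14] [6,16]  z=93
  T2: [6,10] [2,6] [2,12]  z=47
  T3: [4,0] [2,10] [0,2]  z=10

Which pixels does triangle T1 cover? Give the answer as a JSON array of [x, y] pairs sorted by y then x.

T0:
  2·area = 10  (B↔C swapped to make it positive)
  edge (8, 3)→(10, 4): d=(2,1) right/bottom  bias=-1
  edge (10, 4)→(8, 8): d=(-2,4) right/bottom  bias=-1
  edge (8, 8)→(8, 3): d=(0,-5) top-left  bias=+0
    (4,2)@(9, 5): e=[3,2,5] → █
    (4,3)@(9, 7): e=[7,-2,5] → ·
  covered (1 px):
    · · · · ·
    · · · · ·
    · · · · █
    · · · · ·
    · · · · ·
    · · · · ·
    · · · · ·
    · · · · ·
    · · · · ·
    · · · · ·
T1:
  2·area = 44
  edge (0, 8)→(10, 14): d=(10,6) right/bottom  bias=-1
  edge (10, 14)→(6, 16): d=(-4,2) right/bottom  bias=-1
  edge (6, 16)→(0, 8): d=(-6,-8) top-left  bias=+0
    (0,4)@(1, 9): e=[4,38,2] → █
    (1,4)@(3, 9): e=[-8,34,18] → ·
    (0,5)@(1, 11): e=[24,30,-10] → ·
    (1,5)@(3, 11): e=[12,26,6] → █
    (2,5)@(5, 11): e=[0,22,22] → ·  [on edge]
    (1,6)@(3, 13): e=[32,18,-6] → ·
    (2,6)@(5, 13): e=[20,14,10] → █
    (3,6)@(7, 13): e=[8,10,26] → █
    (4,6)@(9, 13): e=[-4,6,42] → ·
    (2,7)@(5, 15): e=[40,6,-2] → ·
    (3,7)@(7, 15): e=[28,2,14] → █
    (4,7)@(9, 15): e=[16,-2,30] → ·
  covered (5 px):
    · · · · ·
    · · · · ·
    · · · · ·
    · · · · ·
    █ · · · ·
    · █ · · ·
    · · █ █ ·
    · · · █ ·
    · · · · ·
    · · · · ·
T2:
  2·area = 24  (B↔C swapped to make it positive)
  edge (6, 10)→(2, 12): d=(-4,2) right/bottom  bias=-1
  edge (2, 12)→(2, 6): d=(0,-6) top-left  bias=+0
  edge (2, 6)→(6, 10): d=(4,4) right/bottom  bias=-1
    (0,2)@(1, 5): e=[30,-6,0] → ·  [on edge]
    (1,3)@(3, 7): e=[18,6,0] → ·  [on edge]
    (1,4)@(3, 9): e=[10,6,8] → █
    (2,4)@(5, 9): e=[6,18,0] → ·  [on edge]
    (1,5)@(3, 11): e=[2,6,16] → █
    (2,5)@(5, 11): e=[-2,18,8] → ·
    (3,5)@(7, 11): e=[-6,30,0] → ·  [on edge]
    (1,6)@(3, 13): e=[-6,6,24] → ·
    (4,6)@(9, 13): e=[-18,42,0] → ·  [on edge]
  covered (2 px):
    · · · · ·
    · · · · ·
    · · · · ·
    · · · · ·
    · █ · · ·
    · █ · · ·
    · · · · ·
    · · · · ·
    · · · · ·
    · · · · ·
T3:
  2·area = 36
  edge (4, 0)→(2, 10): d=(-2,10) right/bottom  bias=-1
  edge (2, 10)→(0, 2): d=(-2,-8) top-left  bias=+0
  edge (0, 2)→(4, 0): d=(4,-2) top-left  bias=+0
    (1,0)@(3, 1): e=[8,26,2] → █
    (2,0)@(5, 1): e=[-12,42,6] → ·
    (0,1)@(1, 3): e=[24,6,6] → █
    (2,1)@(5, 3): e=[-16,38,14] → ·
    (0,2)@(1, 5): e=[20,2,14] → █
    (1,2)@(3, 5): e=[0,18,18] → ·  [on edge]
    (0,3)@(1, 7): e=[16,-2,22] → ·
    (0,7)@(1, 15): e=[0,-18,54] → ·  [on edge]
  covered (4 px):
    · █ · · ·
    █ █ · · ·
    █ · · · ·
    · · · · ·
    · · · · ·
    · · · · ·
    · · · · ·
    · · · · ·
    · · · · ·
    · · · · ·

Answer: [[0,4],[1,5],[2,6],[3,6],[3,7]]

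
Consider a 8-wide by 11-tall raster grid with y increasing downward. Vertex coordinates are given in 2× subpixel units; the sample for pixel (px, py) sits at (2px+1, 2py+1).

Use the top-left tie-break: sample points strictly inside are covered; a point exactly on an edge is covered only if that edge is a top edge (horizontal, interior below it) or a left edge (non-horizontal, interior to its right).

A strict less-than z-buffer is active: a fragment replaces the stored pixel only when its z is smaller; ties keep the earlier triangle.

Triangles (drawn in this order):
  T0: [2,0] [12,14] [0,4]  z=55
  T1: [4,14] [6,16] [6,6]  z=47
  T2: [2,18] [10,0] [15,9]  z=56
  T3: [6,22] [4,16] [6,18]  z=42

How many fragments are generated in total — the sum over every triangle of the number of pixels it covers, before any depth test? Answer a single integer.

T0:
  2·area = 68
  edge (2, 0)→(12, 14): d=(10,14) right/bottom  bias=-1
  edge (12, 14)→(0, 4): d=(-12,-10) top-left  bias=+0
  edge (0, 4)→(2, 0): d=(2,-4) top-left  bias=+0
    (0,1)@(1, 3): e=[44,22,2] → #
    (1,1)@(3, 3): e=[16,42,10] → #
    (2,1)@(5, 3): e=[-12,62,18] → ·
    (0,2)@(1, 5): e=[64,-2,6] → ·
    (1,2)@(3, 5): e=[36,18,14] → #
    (2,2)@(5, 5): e=[8,38,22] → #
    (3,2)@(7, 5): e=[-20,58,30] → ·
    (1,3)@(3, 7): e=[56,-6,18] → ·
    (2,3)@(5, 7): e=[28,14,26] → #
    (3,3)@(7, 7): e=[0,34,34] → ·  [on edge]
    (2,4)@(5, 9): e=[48,-10,30] → ·
    (3,4)@(7, 9): e=[20,10,38] → #
  covered (8 px):
    · · · · · · · ·
    # # · · · · · ·
    · # # · · · · ·
    · · # · · · · ·
    · · · # · · · ·
    · · · · # · · ·
    · · · · · # · ·
    · · · · · · · ·
    · · · · · · · ·
    · · · · · · · ·
    · · · · · · · ·
T1:
  2·area = 20  (B↔C swapped to make it positive)
  edge (4, 14)→(6, 6): d=(2,-8) top-left  bias=+0
  edge (6, 6)→(6, 16): d=(0,10) right/bottom  bias=-1
  edge (6, 16)→(4, 14): d=(-2,-2) top-left  bias=+0
    (0,5)@(1, 11): e=[-30,50,0] → ·  [on edge]
    (2,5)@(5, 11): e=[2,10,8] → #
    (3,5)@(7, 11): e=[18,-10,12] → ·
    (1,6)@(3, 13): e=[-10,30,0] → ·  [on edge]
    (2,6)@(5, 13): e=[6,10,4] → #
    (3,6)@(7, 13): e=[22,-10,8] → ·
    (2,7)@(5, 15): e=[10,10,0] → #  [on edge]
    (3,7)@(7, 15): e=[26,-10,4] → ·
    (2,8)@(5, 17): e=[14,10,-4] → ·
    (3,8)@(7, 17): e=[30,-10,0] → ·  [on edge]
    (4,9)@(9, 19): e=[50,-30,0] → ·  [on edge]
    (5,10)@(11, 21): e=[70,-50,0] → ·  [on edge]
  covered (3 px):
    · · · · · · · ·
    · · · · · · · ·
    · · · · · · · ·
    · · · · · · · ·
    · · · · · · · ·
    · · # · · · · ·
    · · # · · · · ·
    · · # · · · · ·
    · · · · · · · ·
    · · · · · · · ·
    · · · · · · · ·
T2:
  2·area = 162
  edge (2, 18)→(10, 0): d=(8,-18) top-left  bias=+0
  edge (10, 0)→(15, 9): d=(5,9) right/bottom  bias=-1
  edge (15, 9)→(2, 18): d=(-13,9) right/bottom  bias=-1
    (4,1)@(9, 3): e=[6,24,132] → #
    (5,1)@(11, 3): e=[42,6,114] → #
    (6,1)@(13, 3): e=[78,-12,96] → ·
    (4,2)@(9, 5): e=[22,34,106] → #
    (6,2)@(13, 5): e=[94,-2,70] → ·
    (3,3)@(7, 7): e=[2,62,98] → #
    (6,3)@(13, 7): e=[110,8,44] → #
    (7,3)@(15, 7): e=[146,-10,26] → ·
    (3,4)@(7, 9): e=[18,72,72] → #
    (7,4)@(15, 9): e=[162,0,0] → ·  [on edge]
    (3,5)@(7, 11): e=[34,82,46] → #
    (6,5)@(13, 11): e=[142,28,-8] → ·
  covered (20 px):
    · · · · · · · ·
    · · · · # # · ·
    · · · · # # · ·
    · · · # # # # ·
    · · · # # # # ·
    · · · # # # · ·
    · · # # # · · ·
    · · # · · · · ·
    · # · · · · · ·
    · · · · · · · ·
    · · · · · · · ·
T3:
  2·area = 8
  edge (6, 22)→(4, 16): d=(-2,-6) top-left  bias=+0
  edge (4, 16)→(6, 18): d=(2,2) right/bottom  bias=-1
  edge (6, 18)→(6, 22): d=(0,4) right/bottom  bias=-1
    (0,3)@(1, 7): e=[0,-12,20] → ·  [on edge]
    (0,6)@(1, 13): e=[-12,0,20] → ·  [on edge]
    (1,6)@(3, 13): e=[0,-4,12] → ·  [on edge]
    (1,7)@(3, 15): e=[-4,0,12] → ·  [on edge]
    (2,8)@(5, 17): e=[4,0,4] → ·  [on edge]
    (2,9)@(5, 19): e=[0,4,4] → #  [on edge]
    (3,9)@(7, 19): e=[12,0,-4] → ·  [on edge]
    (2,10)@(5, 21): e=[-4,8,4] → ·
    (4,10)@(9, 21): e=[20,0,-12] → ·  [on edge]
  covered (1 px):
    · · · · · · · ·
    · · · · · · · ·
    · · · · · · · ·
    · · · · · · · ·
    · · · · · · · ·
    · · · · · · · ·
    · · · · · · · ·
    · · · · · · · ·
    · · · · · · · ·
    · · # · · · · ·
    · · · · · · · ·

Final: 32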